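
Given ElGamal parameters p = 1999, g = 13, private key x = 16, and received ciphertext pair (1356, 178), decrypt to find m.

977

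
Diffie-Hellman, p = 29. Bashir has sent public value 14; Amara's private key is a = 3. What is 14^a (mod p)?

Shared key K = 14^3 mod 29.
14^1 ≡ 14 (mod 29)
14^2 = (14^1)^2 ≡ 14^2 = 196 ≡ 22 (mod 29)
14^3 = 14^2 · 14^1 ≡ 22 · 14 ≡ 18 (mod 29).

18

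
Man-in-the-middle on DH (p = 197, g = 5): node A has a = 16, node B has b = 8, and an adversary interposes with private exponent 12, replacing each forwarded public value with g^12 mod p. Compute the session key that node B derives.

Node B receives an adversary's public value M = 5^12 mod 197 instead of the honest one.
5^1 ≡ 5 (mod 197)
5^2 = (5^1)^2 ≡ 5^2 = 25 ≡ 25 (mod 197)
5^4 = (5^2)^2 ≡ 25^2 = 625 ≡ 34 (mod 197)
5^8 = (5^4)^2 ≡ 34^2 = 1156 ≡ 171 (mod 197)
5^12 = 5^8 · 5^4 ≡ 171 · 34 ≡ 101 (mod 197).
So M = 101. Node B computes K = M^8 mod 197.
101^1 ≡ 101 (mod 197)
101^2 = (101^1)^2 ≡ 101^2 = 10201 ≡ 154 (mod 197)
101^4 = (101^2)^2 ≡ 154^2 = 23716 ≡ 76 (mod 197)
101^8 = (101^4)^2 ≡ 76^2 = 5776 ≡ 63 (mod 197)

63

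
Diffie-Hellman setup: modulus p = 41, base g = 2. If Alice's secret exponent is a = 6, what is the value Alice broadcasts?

23

Public value = 2^{6} \pmod{41}.
2^1 ≡ 2 (mod 41)
2^2 = (2^1)^2 ≡ 2^2 = 4 ≡ 4 (mod 41)
2^4 = (2^2)^2 ≡ 4^2 = 16 ≡ 16 (mod 41)
2^6 = 2^4 · 2^2 ≡ 16 · 4 ≡ 23 (mod 41).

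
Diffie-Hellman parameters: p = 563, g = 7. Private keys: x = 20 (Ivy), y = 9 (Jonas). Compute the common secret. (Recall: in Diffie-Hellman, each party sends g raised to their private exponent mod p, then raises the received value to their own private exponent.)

Jonas sends B = g^y mod p = 7^9 mod 563.
7^1 ≡ 7 (mod 563)
7^2 = (7^1)^2 ≡ 7^2 = 49 ≡ 49 (mod 563)
7^4 = (7^2)^2 ≡ 49^2 = 2401 ≡ 149 (mod 563)
7^8 = (7^4)^2 ≡ 149^2 = 22201 ≡ 244 (mod 563)
7^9 = 7^8 · 7^1 ≡ 244 · 7 ≡ 19 (mod 563).
So B = 19. Ivy then computes K = B^x mod p = 19^20 mod 563.
19^1 ≡ 19 (mod 563)
19^2 = (19^1)^2 ≡ 19^2 = 361 ≡ 361 (mod 563)
19^4 = (19^2)^2 ≡ 361^2 = 130321 ≡ 268 (mod 563)
19^8 = (19^4)^2 ≡ 268^2 = 71824 ≡ 323 (mod 563)
19^16 = (19^8)^2 ≡ 323^2 = 104329 ≡ 174 (mod 563)
19^20 = 19^16 · 19^4 ≡ 174 · 268 ≡ 466 (mod 563).

466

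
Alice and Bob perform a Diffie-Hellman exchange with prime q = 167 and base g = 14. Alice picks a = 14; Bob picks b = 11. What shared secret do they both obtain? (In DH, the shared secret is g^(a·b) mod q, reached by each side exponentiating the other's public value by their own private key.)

75

Bob sends B = g^b mod q = 14^11 mod 167.
14^1 ≡ 14 (mod 167)
14^2 = (14^1)^2 ≡ 14^2 = 196 ≡ 29 (mod 167)
14^4 = (14^2)^2 ≡ 29^2 = 841 ≡ 6 (mod 167)
14^8 = (14^4)^2 ≡ 6^2 = 36 ≡ 36 (mod 167)
14^11 = 14^8 · 14^2 · 14^1 ≡ 36 · 29 · 14 ≡ 87 (mod 167).
So B = 87. Alice then computes K = B^a mod q = 87^14 mod 167.
87^1 ≡ 87 (mod 167)
87^2 = (87^1)^2 ≡ 87^2 = 7569 ≡ 54 (mod 167)
87^4 = (87^2)^2 ≡ 54^2 = 2916 ≡ 77 (mod 167)
87^8 = (87^4)^2 ≡ 77^2 = 5929 ≡ 84 (mod 167)
87^14 = 87^8 · 87^4 · 87^2 ≡ 84 · 77 · 54 ≡ 75 (mod 167).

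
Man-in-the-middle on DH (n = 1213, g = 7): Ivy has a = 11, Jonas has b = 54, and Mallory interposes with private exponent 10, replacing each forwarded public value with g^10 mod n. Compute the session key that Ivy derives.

Ivy receives Mallory's public value M = 7^10 mod 1213 instead of the honest one.
7^1 ≡ 7 (mod 1213)
7^2 = (7^1)^2 ≡ 7^2 = 49 ≡ 49 (mod 1213)
7^4 = (7^2)^2 ≡ 49^2 = 2401 ≡ 1188 (mod 1213)
7^8 = (7^4)^2 ≡ 1188^2 = 1411344 ≡ 625 (mod 1213)
7^10 = 7^8 · 7^2 ≡ 625 · 49 ≡ 300 (mod 1213).
So M = 300. Ivy computes K = M^11 mod 1213.
300^1 ≡ 300 (mod 1213)
300^2 = (300^1)^2 ≡ 300^2 = 90000 ≡ 238 (mod 1213)
300^4 = (300^2)^2 ≡ 238^2 = 56644 ≡ 846 (mod 1213)
300^8 = (300^4)^2 ≡ 846^2 = 715716 ≡ 46 (mod 1213)
300^11 = 300^8 · 300^2 · 300^1 ≡ 46 · 238 · 300 ≡ 809 (mod 1213).

809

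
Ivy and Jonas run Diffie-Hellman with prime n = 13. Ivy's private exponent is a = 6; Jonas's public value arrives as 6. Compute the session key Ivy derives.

12

Shared key K = 6^6 mod 13.
6^1 ≡ 6 (mod 13)
6^2 = (6^1)^2 ≡ 6^2 = 36 ≡ 10 (mod 13)
6^4 = (6^2)^2 ≡ 10^2 = 100 ≡ 9 (mod 13)
6^6 = 6^4 · 6^2 ≡ 9 · 10 ≡ 12 (mod 13).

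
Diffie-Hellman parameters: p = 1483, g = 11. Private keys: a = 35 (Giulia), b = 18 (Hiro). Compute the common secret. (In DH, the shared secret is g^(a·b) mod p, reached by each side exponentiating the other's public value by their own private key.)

207

Hiro sends B = g^b mod p = 11^18 mod 1483.
11^1 ≡ 11 (mod 1483)
11^2 = (11^1)^2 ≡ 11^2 = 121 ≡ 121 (mod 1483)
11^4 = (11^2)^2 ≡ 121^2 = 14641 ≡ 1294 (mod 1483)
11^8 = (11^4)^2 ≡ 1294^2 = 1674436 ≡ 129 (mod 1483)
11^16 = (11^8)^2 ≡ 129^2 = 16641 ≡ 328 (mod 1483)
11^18 = 11^16 · 11^2 ≡ 328 · 121 ≡ 1130 (mod 1483).
So B = 1130. Giulia then computes K = B^a mod p = 1130^35 mod 1483.
1130^1 ≡ 1130 (mod 1483)
1130^2 = (1130^1)^2 ≡ 1130^2 = 1276900 ≡ 37 (mod 1483)
1130^4 = (1130^2)^2 ≡ 37^2 = 1369 ≡ 1369 (mod 1483)
1130^8 = (1130^4)^2 ≡ 1369^2 = 1874161 ≡ 1132 (mod 1483)
1130^16 = (1130^8)^2 ≡ 1132^2 = 1281424 ≡ 112 (mod 1483)
1130^32 = (1130^16)^2 ≡ 112^2 = 12544 ≡ 680 (mod 1483)
1130^35 = 1130^32 · 1130^2 · 1130^1 ≡ 680 · 37 · 1130 ≡ 207 (mod 1483).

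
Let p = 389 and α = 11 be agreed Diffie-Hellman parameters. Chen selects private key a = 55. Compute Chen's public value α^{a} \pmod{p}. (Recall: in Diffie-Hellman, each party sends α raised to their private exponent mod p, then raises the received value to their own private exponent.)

67

Public value = 11^{55} \pmod{389}.
11^1 ≡ 11 (mod 389)
11^2 = (11^1)^2 ≡ 11^2 = 121 ≡ 121 (mod 389)
11^4 = (11^2)^2 ≡ 121^2 = 14641 ≡ 248 (mod 389)
11^8 = (11^4)^2 ≡ 248^2 = 61504 ≡ 42 (mod 389)
11^16 = (11^8)^2 ≡ 42^2 = 1764 ≡ 208 (mod 389)
11^32 = (11^16)^2 ≡ 208^2 = 43264 ≡ 85 (mod 389)
11^55 = 11^32 · 11^16 · 11^4 · 11^2 · 11^1 ≡ 85 · 208 · 248 · 121 · 11 ≡ 67 (mod 389).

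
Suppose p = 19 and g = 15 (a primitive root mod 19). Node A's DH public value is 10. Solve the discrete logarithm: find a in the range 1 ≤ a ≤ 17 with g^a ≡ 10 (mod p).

Try successive powers of 15 modulo 19:
15^1 ≡ 15
15^2 ≡ 16
15^3 ≡ 12
15^4 ≡ 9
15^5 ≡ 2
15^6 ≡ 11
15^7 ≡ 13
15^8 ≡ 5
15^9 ≡ 18
15^10 ≡ 4
15^11 ≡ 3
15^12 ≡ 7
15^13 ≡ 10
Found: a = 13.

13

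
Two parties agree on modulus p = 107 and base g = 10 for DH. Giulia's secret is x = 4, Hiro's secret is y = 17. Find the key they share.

39

Hiro sends B = g^y mod p = 10^17 mod 107.
10^1 ≡ 10 (mod 107)
10^2 = (10^1)^2 ≡ 10^2 = 100 ≡ 100 (mod 107)
10^4 = (10^2)^2 ≡ 100^2 = 10000 ≡ 49 (mod 107)
10^8 = (10^4)^2 ≡ 49^2 = 2401 ≡ 47 (mod 107)
10^16 = (10^8)^2 ≡ 47^2 = 2209 ≡ 69 (mod 107)
10^17 = 10^16 · 10^1 ≡ 69 · 10 ≡ 48 (mod 107).
So B = 48. Giulia then computes K = B^x mod p = 48^4 mod 107.
48^1 ≡ 48 (mod 107)
48^2 = (48^1)^2 ≡ 48^2 = 2304 ≡ 57 (mod 107)
48^4 = (48^2)^2 ≡ 57^2 = 3249 ≡ 39 (mod 107)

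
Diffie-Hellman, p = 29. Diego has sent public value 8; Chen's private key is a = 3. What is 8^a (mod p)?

19

Shared key K = 8^3 mod 29.
8^1 ≡ 8 (mod 29)
8^2 = (8^1)^2 ≡ 8^2 = 64 ≡ 6 (mod 29)
8^3 = 8^2 · 8^1 ≡ 6 · 8 ≡ 19 (mod 29).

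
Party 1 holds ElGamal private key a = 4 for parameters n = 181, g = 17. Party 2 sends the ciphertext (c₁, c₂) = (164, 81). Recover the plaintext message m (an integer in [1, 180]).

44

Shared mask s = c₁^a mod n = 164^4 mod 181.
164^1 ≡ 164 (mod 181)
164^2 = (164^1)^2 ≡ 164^2 = 26896 ≡ 108 (mod 181)
164^4 = (164^2)^2 ≡ 108^2 = 11664 ≡ 80 (mod 181)
So s = 80; s⁻¹ ≡ 43 (mod 181).
m = c₂ · s⁻¹ mod 181 = 81 · 43 mod 181 = 44.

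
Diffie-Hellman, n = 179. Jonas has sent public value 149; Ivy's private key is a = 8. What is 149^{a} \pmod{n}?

88

Shared key K = 149^8 mod 179.
149^1 ≡ 149 (mod 179)
149^2 = (149^1)^2 ≡ 149^2 = 22201 ≡ 5 (mod 179)
149^4 = (149^2)^2 ≡ 5^2 = 25 ≡ 25 (mod 179)
149^8 = (149^4)^2 ≡ 25^2 = 625 ≡ 88 (mod 179)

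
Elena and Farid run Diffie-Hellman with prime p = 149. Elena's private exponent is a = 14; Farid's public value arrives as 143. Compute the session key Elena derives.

33

Shared key K = 143^14 mod 149.
143^1 ≡ 143 (mod 149)
143^2 = (143^1)^2 ≡ 143^2 = 20449 ≡ 36 (mod 149)
143^4 = (143^2)^2 ≡ 36^2 = 1296 ≡ 104 (mod 149)
143^8 = (143^4)^2 ≡ 104^2 = 10816 ≡ 88 (mod 149)
143^14 = 143^8 · 143^4 · 143^2 ≡ 88 · 104 · 36 ≡ 33 (mod 149).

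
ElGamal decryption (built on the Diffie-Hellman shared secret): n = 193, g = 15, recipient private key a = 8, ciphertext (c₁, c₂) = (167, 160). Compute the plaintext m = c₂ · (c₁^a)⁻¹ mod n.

51

Shared mask s = c₁^a mod n = 167^8 mod 193.
167^1 ≡ 167 (mod 193)
167^2 = (167^1)^2 ≡ 167^2 = 27889 ≡ 97 (mod 193)
167^4 = (167^2)^2 ≡ 97^2 = 9409 ≡ 145 (mod 193)
167^8 = (167^4)^2 ≡ 145^2 = 21025 ≡ 181 (mod 193)
So s = 181; s⁻¹ ≡ 16 (mod 193).
m = c₂ · s⁻¹ mod 193 = 160 · 16 mod 193 = 51.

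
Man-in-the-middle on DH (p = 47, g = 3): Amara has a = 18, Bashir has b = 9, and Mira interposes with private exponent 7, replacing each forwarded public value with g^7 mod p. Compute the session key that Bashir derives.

2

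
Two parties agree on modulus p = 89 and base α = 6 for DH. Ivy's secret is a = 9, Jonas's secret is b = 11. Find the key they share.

Ivy sends A = α^a mod p = 6^9 mod 89.
6^1 ≡ 6 (mod 89)
6^2 = (6^1)^2 ≡ 6^2 = 36 ≡ 36 (mod 89)
6^4 = (6^2)^2 ≡ 36^2 = 1296 ≡ 50 (mod 89)
6^8 = (6^4)^2 ≡ 50^2 = 2500 ≡ 8 (mod 89)
6^9 = 6^8 · 6^1 ≡ 8 · 6 ≡ 48 (mod 89).
So A = 48. Jonas then computes K = A^b mod p = 48^11 mod 89.
48^1 ≡ 48 (mod 89)
48^2 = (48^1)^2 ≡ 48^2 = 2304 ≡ 79 (mod 89)
48^4 = (48^2)^2 ≡ 79^2 = 6241 ≡ 11 (mod 89)
48^8 = (48^4)^2 ≡ 11^2 = 121 ≡ 32 (mod 89)
48^11 = 48^8 · 48^2 · 48^1 ≡ 32 · 79 · 48 ≡ 37 (mod 89).

37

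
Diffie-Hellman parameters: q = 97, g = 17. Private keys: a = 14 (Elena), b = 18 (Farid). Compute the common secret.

Elena sends A = g^a mod q = 17^14 mod 97.
17^1 ≡ 17 (mod 97)
17^2 = (17^1)^2 ≡ 17^2 = 289 ≡ 95 (mod 97)
17^4 = (17^2)^2 ≡ 95^2 = 9025 ≡ 4 (mod 97)
17^8 = (17^4)^2 ≡ 4^2 = 16 ≡ 16 (mod 97)
17^14 = 17^8 · 17^4 · 17^2 ≡ 16 · 4 · 95 ≡ 66 (mod 97).
So A = 66. Farid then computes K = A^b mod q = 66^18 mod 97.
66^1 ≡ 66 (mod 97)
66^2 = (66^1)^2 ≡ 66^2 = 4356 ≡ 88 (mod 97)
66^4 = (66^2)^2 ≡ 88^2 = 7744 ≡ 81 (mod 97)
66^8 = (66^4)^2 ≡ 81^2 = 6561 ≡ 62 (mod 97)
66^16 = (66^8)^2 ≡ 62^2 = 3844 ≡ 61 (mod 97)
66^18 = 66^16 · 66^2 ≡ 61 · 88 ≡ 33 (mod 97).

33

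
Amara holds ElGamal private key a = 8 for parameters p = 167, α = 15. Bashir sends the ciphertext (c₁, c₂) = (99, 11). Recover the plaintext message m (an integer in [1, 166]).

Shared mask s = c₁^a mod p = 99^8 mod 167.
99^1 ≡ 99 (mod 167)
99^2 = (99^1)^2 ≡ 99^2 = 9801 ≡ 115 (mod 167)
99^4 = (99^2)^2 ≡ 115^2 = 13225 ≡ 32 (mod 167)
99^8 = (99^4)^2 ≡ 32^2 = 1024 ≡ 22 (mod 167)
So s = 22; s⁻¹ ≡ 38 (mod 167).
m = c₂ · s⁻¹ mod 167 = 11 · 38 mod 167 = 84.

84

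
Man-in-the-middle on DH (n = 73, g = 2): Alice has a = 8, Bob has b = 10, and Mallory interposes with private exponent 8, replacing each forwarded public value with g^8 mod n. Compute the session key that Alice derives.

Alice receives Mallory's public value M = 2^8 mod 73 instead of the honest one.
2^1 ≡ 2 (mod 73)
2^2 = (2^1)^2 ≡ 2^2 = 4 ≡ 4 (mod 73)
2^4 = (2^2)^2 ≡ 4^2 = 16 ≡ 16 (mod 73)
2^8 = (2^4)^2 ≡ 16^2 = 256 ≡ 37 (mod 73)
So M = 37. Alice computes K = M^8 mod 73.
37^1 ≡ 37 (mod 73)
37^2 = (37^1)^2 ≡ 37^2 = 1369 ≡ 55 (mod 73)
37^4 = (37^2)^2 ≡ 55^2 = 3025 ≡ 32 (mod 73)
37^8 = (37^4)^2 ≡ 32^2 = 1024 ≡ 2 (mod 73)

2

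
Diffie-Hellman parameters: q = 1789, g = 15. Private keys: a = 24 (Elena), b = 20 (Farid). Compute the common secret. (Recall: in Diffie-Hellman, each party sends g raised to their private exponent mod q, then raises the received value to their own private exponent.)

560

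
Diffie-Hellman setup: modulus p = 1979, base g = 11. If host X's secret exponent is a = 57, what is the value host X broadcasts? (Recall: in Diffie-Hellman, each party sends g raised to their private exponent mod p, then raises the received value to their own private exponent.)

Public value = 11^57 mod 1979.
11^1 ≡ 11 (mod 1979)
11^2 = (11^1)^2 ≡ 11^2 = 121 ≡ 121 (mod 1979)
11^4 = (11^2)^2 ≡ 121^2 = 14641 ≡ 788 (mod 1979)
11^8 = (11^4)^2 ≡ 788^2 = 620944 ≡ 1517 (mod 1979)
11^16 = (11^8)^2 ≡ 1517^2 = 2301289 ≡ 1691 (mod 1979)
11^32 = (11^16)^2 ≡ 1691^2 = 2859481 ≡ 1805 (mod 1979)
11^57 = 11^32 · 11^16 · 11^8 · 11^1 ≡ 1805 · 1691 · 1517 · 11 ≡ 410 (mod 1979).

410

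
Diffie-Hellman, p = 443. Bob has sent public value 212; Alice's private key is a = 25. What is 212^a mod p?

269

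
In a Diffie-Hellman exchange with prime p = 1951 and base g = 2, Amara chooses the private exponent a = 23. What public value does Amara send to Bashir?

Public value = 2^23 mod 1951.
2^1 ≡ 2 (mod 1951)
2^2 = (2^1)^2 ≡ 2^2 = 4 ≡ 4 (mod 1951)
2^4 = (2^2)^2 ≡ 4^2 = 16 ≡ 16 (mod 1951)
2^8 = (2^4)^2 ≡ 16^2 = 256 ≡ 256 (mod 1951)
2^16 = (2^8)^2 ≡ 256^2 = 65536 ≡ 1153 (mod 1951)
2^23 = 2^16 · 2^4 · 2^2 · 2^1 ≡ 1153 · 16 · 4 · 2 ≡ 1259 (mod 1951).

1259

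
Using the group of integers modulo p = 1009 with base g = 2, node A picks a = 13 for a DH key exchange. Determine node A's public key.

120

Public value = 2^13 mod 1009.
2^1 ≡ 2 (mod 1009)
2^2 = (2^1)^2 ≡ 2^2 = 4 ≡ 4 (mod 1009)
2^4 = (2^2)^2 ≡ 4^2 = 16 ≡ 16 (mod 1009)
2^8 = (2^4)^2 ≡ 16^2 = 256 ≡ 256 (mod 1009)
2^13 = 2^8 · 2^4 · 2^1 ≡ 256 · 16 · 2 ≡ 120 (mod 1009).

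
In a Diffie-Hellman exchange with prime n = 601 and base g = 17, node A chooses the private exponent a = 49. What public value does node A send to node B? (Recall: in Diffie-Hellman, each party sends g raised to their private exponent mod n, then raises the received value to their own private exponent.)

530

Public value = 17^49 mod 601.
17^1 ≡ 17 (mod 601)
17^2 = (17^1)^2 ≡ 17^2 = 289 ≡ 289 (mod 601)
17^4 = (17^2)^2 ≡ 289^2 = 83521 ≡ 583 (mod 601)
17^8 = (17^4)^2 ≡ 583^2 = 339889 ≡ 324 (mod 601)
17^16 = (17^8)^2 ≡ 324^2 = 104976 ≡ 402 (mod 601)
17^32 = (17^16)^2 ≡ 402^2 = 161604 ≡ 536 (mod 601)
17^49 = 17^32 · 17^16 · 17^1 ≡ 536 · 402 · 17 ≡ 530 (mod 601).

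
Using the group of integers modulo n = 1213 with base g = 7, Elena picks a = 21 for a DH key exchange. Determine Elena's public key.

Public value = 7^21 (mod 1213).
7^1 ≡ 7 (mod 1213)
7^2 = (7^1)^2 ≡ 7^2 = 49 ≡ 49 (mod 1213)
7^4 = (7^2)^2 ≡ 49^2 = 2401 ≡ 1188 (mod 1213)
7^8 = (7^4)^2 ≡ 1188^2 = 1411344 ≡ 625 (mod 1213)
7^16 = (7^8)^2 ≡ 625^2 = 390625 ≡ 39 (mod 1213)
7^21 = 7^16 · 7^4 · 7^1 ≡ 39 · 1188 · 7 ≡ 453 (mod 1213).

453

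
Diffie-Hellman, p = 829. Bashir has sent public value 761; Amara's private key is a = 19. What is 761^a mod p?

Shared key K = 761^19 mod 829.
761^1 ≡ 761 (mod 829)
761^2 = (761^1)^2 ≡ 761^2 = 579121 ≡ 479 (mod 829)
761^4 = (761^2)^2 ≡ 479^2 = 229441 ≡ 637 (mod 829)
761^8 = (761^4)^2 ≡ 637^2 = 405769 ≡ 388 (mod 829)
761^16 = (761^8)^2 ≡ 388^2 = 150544 ≡ 495 (mod 829)
761^19 = 761^16 · 761^2 · 761^1 ≡ 495 · 479 · 761 ≡ 81 (mod 829).

81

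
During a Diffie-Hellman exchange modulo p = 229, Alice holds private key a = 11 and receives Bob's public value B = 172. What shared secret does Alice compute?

Shared key K = 172^11 mod 229.
172^1 ≡ 172 (mod 229)
172^2 = (172^1)^2 ≡ 172^2 = 29584 ≡ 43 (mod 229)
172^4 = (172^2)^2 ≡ 43^2 = 1849 ≡ 17 (mod 229)
172^8 = (172^4)^2 ≡ 17^2 = 289 ≡ 60 (mod 229)
172^11 = 172^8 · 172^2 · 172^1 ≡ 60 · 43 · 172 ≡ 187 (mod 229).

187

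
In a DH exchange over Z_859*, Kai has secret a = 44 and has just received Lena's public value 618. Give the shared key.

773

Shared key K = 618^44 mod 859.
618^1 ≡ 618 (mod 859)
618^2 = (618^1)^2 ≡ 618^2 = 381924 ≡ 528 (mod 859)
618^4 = (618^2)^2 ≡ 528^2 = 278784 ≡ 468 (mod 859)
618^8 = (618^4)^2 ≡ 468^2 = 219024 ≡ 838 (mod 859)
618^16 = (618^8)^2 ≡ 838^2 = 702244 ≡ 441 (mod 859)
618^32 = (618^16)^2 ≡ 441^2 = 194481 ≡ 347 (mod 859)
618^44 = 618^32 · 618^8 · 618^4 ≡ 347 · 838 · 468 ≡ 773 (mod 859).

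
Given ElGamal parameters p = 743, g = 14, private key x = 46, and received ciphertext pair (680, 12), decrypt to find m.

Shared mask s = c₁^x mod p = 680^46 mod 743.
680^1 ≡ 680 (mod 743)
680^2 = (680^1)^2 ≡ 680^2 = 462400 ≡ 254 (mod 743)
680^4 = (680^2)^2 ≡ 254^2 = 64516 ≡ 618 (mod 743)
680^8 = (680^4)^2 ≡ 618^2 = 381924 ≡ 22 (mod 743)
680^16 = (680^8)^2 ≡ 22^2 = 484 ≡ 484 (mod 743)
680^32 = (680^16)^2 ≡ 484^2 = 234256 ≡ 211 (mod 743)
680^46 = 680^32 · 680^8 · 680^4 · 680^2 ≡ 211 · 22 · 618 · 254 ≡ 209 (mod 743).
So s = 209; s⁻¹ ≡ 32 (mod 743).
m = c₂ · s⁻¹ mod 743 = 12 · 32 mod 743 = 384.

384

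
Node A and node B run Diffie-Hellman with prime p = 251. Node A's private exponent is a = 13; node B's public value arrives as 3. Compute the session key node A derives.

Shared key K = 3^13 mod 251.
3^1 ≡ 3 (mod 251)
3^2 = (3^1)^2 ≡ 3^2 = 9 ≡ 9 (mod 251)
3^4 = (3^2)^2 ≡ 9^2 = 81 ≡ 81 (mod 251)
3^8 = (3^4)^2 ≡ 81^2 = 6561 ≡ 35 (mod 251)
3^13 = 3^8 · 3^4 · 3^1 ≡ 35 · 81 · 3 ≡ 222 (mod 251).

222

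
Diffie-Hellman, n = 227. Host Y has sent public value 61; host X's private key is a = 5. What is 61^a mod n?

Shared key K = 61^5 mod 227.
61^1 ≡ 61 (mod 227)
61^2 = (61^1)^2 ≡ 61^2 = 3721 ≡ 89 (mod 227)
61^4 = (61^2)^2 ≡ 89^2 = 7921 ≡ 203 (mod 227)
61^5 = 61^4 · 61^1 ≡ 203 · 61 ≡ 125 (mod 227).

125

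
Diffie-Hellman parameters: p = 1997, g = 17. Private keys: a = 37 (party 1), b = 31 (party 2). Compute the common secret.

1228

Party 2 sends B = g^b mod p = 17^31 mod 1997.
17^1 ≡ 17 (mod 1997)
17^2 = (17^1)^2 ≡ 17^2 = 289 ≡ 289 (mod 1997)
17^4 = (17^2)^2 ≡ 289^2 = 83521 ≡ 1644 (mod 1997)
17^8 = (17^4)^2 ≡ 1644^2 = 2702736 ≡ 795 (mod 1997)
17^16 = (17^8)^2 ≡ 795^2 = 632025 ≡ 973 (mod 1997)
17^31 = 17^16 · 17^8 · 17^4 · 17^2 · 17^1 ≡ 973 · 795 · 1644 · 289 · 17 ≡ 1536 (mod 1997).
So B = 1536. Party 1 then computes K = B^a mod p = 1536^37 mod 1997.
1536^1 ≡ 1536 (mod 1997)
1536^2 = (1536^1)^2 ≡ 1536^2 = 2359296 ≡ 839 (mod 1997)
1536^4 = (1536^2)^2 ≡ 839^2 = 703921 ≡ 977 (mod 1997)
1536^8 = (1536^4)^2 ≡ 977^2 = 954529 ≡ 1960 (mod 1997)
1536^16 = (1536^8)^2 ≡ 1960^2 = 3841600 ≡ 1369 (mod 1997)
1536^32 = (1536^16)^2 ≡ 1369^2 = 1874161 ≡ 975 (mod 1997)
1536^37 = 1536^32 · 1536^4 · 1536^1 ≡ 975 · 977 · 1536 ≡ 1228 (mod 1997).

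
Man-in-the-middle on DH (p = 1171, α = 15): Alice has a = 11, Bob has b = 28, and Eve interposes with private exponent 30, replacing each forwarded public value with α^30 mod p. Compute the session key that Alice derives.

Alice receives Eve's public value M = 15^30 mod 1171 instead of the honest one.
15^1 ≡ 15 (mod 1171)
15^2 = (15^1)^2 ≡ 15^2 = 225 ≡ 225 (mod 1171)
15^4 = (15^2)^2 ≡ 225^2 = 50625 ≡ 272 (mod 1171)
15^8 = (15^4)^2 ≡ 272^2 = 73984 ≡ 211 (mod 1171)
15^16 = (15^8)^2 ≡ 211^2 = 44521 ≡ 23 (mod 1171)
15^30 = 15^16 · 15^8 · 15^4 · 15^2 ≡ 23 · 211 · 272 · 225 ≡ 528 (mod 1171).
So M = 528. Alice computes K = M^11 mod 1171.
528^1 ≡ 528 (mod 1171)
528^2 = (528^1)^2 ≡ 528^2 = 278784 ≡ 86 (mod 1171)
528^4 = (528^2)^2 ≡ 86^2 = 7396 ≡ 370 (mod 1171)
528^8 = (528^4)^2 ≡ 370^2 = 136900 ≡ 1064 (mod 1171)
528^11 = 528^8 · 528^2 · 528^1 ≡ 1064 · 86 · 528 ≡ 994 (mod 1171).

994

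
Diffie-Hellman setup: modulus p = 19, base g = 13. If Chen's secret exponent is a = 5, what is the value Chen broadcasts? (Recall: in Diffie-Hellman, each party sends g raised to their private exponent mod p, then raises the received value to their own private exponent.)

Public value = 13^5 mod 19.
13^1 ≡ 13 (mod 19)
13^2 = (13^1)^2 ≡ 13^2 = 169 ≡ 17 (mod 19)
13^4 = (13^2)^2 ≡ 17^2 = 289 ≡ 4 (mod 19)
13^5 = 13^4 · 13^1 ≡ 4 · 13 ≡ 14 (mod 19).

14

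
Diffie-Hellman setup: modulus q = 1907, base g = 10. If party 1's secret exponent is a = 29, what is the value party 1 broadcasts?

1094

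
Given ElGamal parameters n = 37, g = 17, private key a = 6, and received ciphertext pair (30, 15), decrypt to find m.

2

Shared mask s = c₁^a mod n = 30^6 mod 37.
30^1 ≡ 30 (mod 37)
30^2 = (30^1)^2 ≡ 30^2 = 900 ≡ 12 (mod 37)
30^4 = (30^2)^2 ≡ 12^2 = 144 ≡ 33 (mod 37)
30^6 = 30^4 · 30^2 ≡ 33 · 12 ≡ 26 (mod 37).
So s = 26; s⁻¹ ≡ 10 (mod 37).
m = c₂ · s⁻¹ mod 37 = 15 · 10 mod 37 = 2.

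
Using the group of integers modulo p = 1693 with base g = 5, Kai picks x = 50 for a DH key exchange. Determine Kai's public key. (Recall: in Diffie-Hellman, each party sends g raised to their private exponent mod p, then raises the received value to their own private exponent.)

Public value = 5^50 mod 1693.
5^1 ≡ 5 (mod 1693)
5^2 = (5^1)^2 ≡ 5^2 = 25 ≡ 25 (mod 1693)
5^4 = (5^2)^2 ≡ 25^2 = 625 ≡ 625 (mod 1693)
5^8 = (5^4)^2 ≡ 625^2 = 390625 ≡ 1235 (mod 1693)
5^16 = (5^8)^2 ≡ 1235^2 = 1525225 ≡ 1525 (mod 1693)
5^32 = (5^16)^2 ≡ 1525^2 = 2325625 ≡ 1136 (mod 1693)
5^50 = 5^32 · 5^16 · 5^2 ≡ 1136 · 1525 · 25 ≡ 1367 (mod 1693).

1367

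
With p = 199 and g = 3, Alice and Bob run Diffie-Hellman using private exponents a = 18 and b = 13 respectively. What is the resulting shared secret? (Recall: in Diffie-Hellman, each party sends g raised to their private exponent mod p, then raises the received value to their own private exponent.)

103

Bob sends B = g^b mod p = 3^13 mod 199.
3^1 ≡ 3 (mod 199)
3^2 = (3^1)^2 ≡ 3^2 = 9 ≡ 9 (mod 199)
3^4 = (3^2)^2 ≡ 9^2 = 81 ≡ 81 (mod 199)
3^8 = (3^4)^2 ≡ 81^2 = 6561 ≡ 193 (mod 199)
3^13 = 3^8 · 3^4 · 3^1 ≡ 193 · 81 · 3 ≡ 134 (mod 199).
So B = 134. Alice then computes K = B^a mod p = 134^18 mod 199.
134^1 ≡ 134 (mod 199)
134^2 = (134^1)^2 ≡ 134^2 = 17956 ≡ 46 (mod 199)
134^4 = (134^2)^2 ≡ 46^2 = 2116 ≡ 126 (mod 199)
134^8 = (134^4)^2 ≡ 126^2 = 15876 ≡ 155 (mod 199)
134^16 = (134^8)^2 ≡ 155^2 = 24025 ≡ 145 (mod 199)
134^18 = 134^16 · 134^2 ≡ 145 · 46 ≡ 103 (mod 199).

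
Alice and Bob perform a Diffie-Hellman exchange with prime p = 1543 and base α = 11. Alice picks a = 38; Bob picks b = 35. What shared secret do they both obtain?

1212

Alice sends A = α^a mod p = 11^38 mod 1543.
11^1 ≡ 11 (mod 1543)
11^2 = (11^1)^2 ≡ 11^2 = 121 ≡ 121 (mod 1543)
11^4 = (11^2)^2 ≡ 121^2 = 14641 ≡ 754 (mod 1543)
11^8 = (11^4)^2 ≡ 754^2 = 568516 ≡ 692 (mod 1543)
11^16 = (11^8)^2 ≡ 692^2 = 478864 ≡ 534 (mod 1543)
11^32 = (11^16)^2 ≡ 534^2 = 285156 ≡ 1244 (mod 1543)
11^38 = 11^32 · 11^4 · 11^2 ≡ 1244 · 754 · 121 ≡ 1274 (mod 1543).
So A = 1274. Bob then computes K = A^b mod p = 1274^35 mod 1543.
1274^1 ≡ 1274 (mod 1543)
1274^2 = (1274^1)^2 ≡ 1274^2 = 1623076 ≡ 1383 (mod 1543)
1274^4 = (1274^2)^2 ≡ 1383^2 = 1912689 ≡ 912 (mod 1543)
1274^8 = (1274^4)^2 ≡ 912^2 = 831744 ≡ 67 (mod 1543)
1274^16 = (1274^8)^2 ≡ 67^2 = 4489 ≡ 1403 (mod 1543)
1274^32 = (1274^16)^2 ≡ 1403^2 = 1968409 ≡ 1084 (mod 1543)
1274^35 = 1274^32 · 1274^2 · 1274^1 ≡ 1084 · 1383 · 1274 ≡ 1212 (mod 1543).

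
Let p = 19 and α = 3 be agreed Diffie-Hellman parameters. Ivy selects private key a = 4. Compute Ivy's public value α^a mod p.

Public value = 3^4 mod 19.
3^1 ≡ 3 (mod 19)
3^2 = (3^1)^2 ≡ 3^2 = 9 ≡ 9 (mod 19)
3^4 = (3^2)^2 ≡ 9^2 = 81 ≡ 5 (mod 19)

5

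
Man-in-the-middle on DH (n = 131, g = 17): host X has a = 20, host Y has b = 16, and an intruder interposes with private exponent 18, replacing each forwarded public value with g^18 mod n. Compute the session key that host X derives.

107

Host X receives an intruder's public value M = 17^18 mod 131 instead of the honest one.
17^1 ≡ 17 (mod 131)
17^2 = (17^1)^2 ≡ 17^2 = 289 ≡ 27 (mod 131)
17^4 = (17^2)^2 ≡ 27^2 = 729 ≡ 74 (mod 131)
17^8 = (17^4)^2 ≡ 74^2 = 5476 ≡ 105 (mod 131)
17^16 = (17^8)^2 ≡ 105^2 = 11025 ≡ 21 (mod 131)
17^18 = 17^16 · 17^2 ≡ 21 · 27 ≡ 43 (mod 131).
So M = 43. Host X computes K = M^20 mod 131.
43^1 ≡ 43 (mod 131)
43^2 = (43^1)^2 ≡ 43^2 = 1849 ≡ 15 (mod 131)
43^4 = (43^2)^2 ≡ 15^2 = 225 ≡ 94 (mod 131)
43^8 = (43^4)^2 ≡ 94^2 = 8836 ≡ 59 (mod 131)
43^16 = (43^8)^2 ≡ 59^2 = 3481 ≡ 75 (mod 131)
43^20 = 43^16 · 43^4 ≡ 75 · 94 ≡ 107 (mod 131).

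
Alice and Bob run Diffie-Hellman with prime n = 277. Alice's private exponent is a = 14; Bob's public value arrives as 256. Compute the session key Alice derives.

Shared key K = 256^14 mod 277.
256^1 ≡ 256 (mod 277)
256^2 = (256^1)^2 ≡ 256^2 = 65536 ≡ 164 (mod 277)
256^4 = (256^2)^2 ≡ 164^2 = 26896 ≡ 27 (mod 277)
256^8 = (256^4)^2 ≡ 27^2 = 729 ≡ 175 (mod 277)
256^14 = 256^8 · 256^4 · 256^2 ≡ 175 · 27 · 164 ≡ 131 (mod 277).

131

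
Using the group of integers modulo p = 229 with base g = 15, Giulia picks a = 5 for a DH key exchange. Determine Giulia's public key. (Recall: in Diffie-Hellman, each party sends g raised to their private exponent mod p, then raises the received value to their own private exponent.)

Public value = 15^5 (mod 229).
15^1 ≡ 15 (mod 229)
15^2 = (15^1)^2 ≡ 15^2 = 225 ≡ 225 (mod 229)
15^4 = (15^2)^2 ≡ 225^2 = 50625 ≡ 16 (mod 229)
15^5 = 15^4 · 15^1 ≡ 16 · 15 ≡ 11 (mod 229).

11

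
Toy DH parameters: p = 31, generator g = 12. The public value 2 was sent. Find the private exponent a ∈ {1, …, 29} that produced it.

6

Try successive powers of 12 modulo 31:
12^1 ≡ 12
12^2 ≡ 20
12^3 ≡ 23
12^4 ≡ 28
12^5 ≡ 26
12^6 ≡ 2
Found: a = 6.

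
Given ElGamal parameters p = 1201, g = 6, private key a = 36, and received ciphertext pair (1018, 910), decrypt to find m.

671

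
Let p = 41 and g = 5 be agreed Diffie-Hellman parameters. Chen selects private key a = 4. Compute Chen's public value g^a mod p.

Public value = 5^4 mod 41.
5^1 ≡ 5 (mod 41)
5^2 = (5^1)^2 ≡ 5^2 = 25 ≡ 25 (mod 41)
5^4 = (5^2)^2 ≡ 25^2 = 625 ≡ 10 (mod 41)

10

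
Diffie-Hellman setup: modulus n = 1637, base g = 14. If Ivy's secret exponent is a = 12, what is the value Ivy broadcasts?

Public value = 14^{12} \pmod{1637}.
14^1 ≡ 14 (mod 1637)
14^2 = (14^1)^2 ≡ 14^2 = 196 ≡ 196 (mod 1637)
14^4 = (14^2)^2 ≡ 196^2 = 38416 ≡ 765 (mod 1637)
14^8 = (14^4)^2 ≡ 765^2 = 585225 ≡ 816 (mod 1637)
14^12 = 14^8 · 14^4 ≡ 816 · 765 ≡ 543 (mod 1637).

543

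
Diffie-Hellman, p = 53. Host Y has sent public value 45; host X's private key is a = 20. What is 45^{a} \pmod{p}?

Shared key K = 45^20 mod 53.
45^1 ≡ 45 (mod 53)
45^2 = (45^1)^2 ≡ 45^2 = 2025 ≡ 11 (mod 53)
45^4 = (45^2)^2 ≡ 11^2 = 121 ≡ 15 (mod 53)
45^8 = (45^4)^2 ≡ 15^2 = 225 ≡ 13 (mod 53)
45^16 = (45^8)^2 ≡ 13^2 = 169 ≡ 10 (mod 53)
45^20 = 45^16 · 45^4 ≡ 10 · 15 ≡ 44 (mod 53).

44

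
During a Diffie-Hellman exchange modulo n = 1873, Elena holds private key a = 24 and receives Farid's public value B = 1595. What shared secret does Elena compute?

252

Shared key K = 1595^24 mod 1873.
1595^1 ≡ 1595 (mod 1873)
1595^2 = (1595^1)^2 ≡ 1595^2 = 2544025 ≡ 491 (mod 1873)
1595^4 = (1595^2)^2 ≡ 491^2 = 241081 ≡ 1337 (mod 1873)
1595^8 = (1595^4)^2 ≡ 1337^2 = 1787569 ≡ 727 (mod 1873)
1595^16 = (1595^8)^2 ≡ 727^2 = 528529 ≡ 343 (mod 1873)
1595^24 = 1595^16 · 1595^8 ≡ 343 · 727 ≡ 252 (mod 1873).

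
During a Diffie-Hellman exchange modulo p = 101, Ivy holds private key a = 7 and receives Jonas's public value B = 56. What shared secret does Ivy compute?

31

Shared key K = 56^7 mod 101.
56^1 ≡ 56 (mod 101)
56^2 = (56^1)^2 ≡ 56^2 = 3136 ≡ 5 (mod 101)
56^4 = (56^2)^2 ≡ 5^2 = 25 ≡ 25 (mod 101)
56^7 = 56^4 · 56^2 · 56^1 ≡ 25 · 5 · 56 ≡ 31 (mod 101).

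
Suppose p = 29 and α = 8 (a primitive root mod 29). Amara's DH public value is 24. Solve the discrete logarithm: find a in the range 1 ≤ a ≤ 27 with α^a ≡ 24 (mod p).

Try successive powers of 8 modulo 29:
8^1 ≡ 8
8^2 ≡ 6
8^3 ≡ 19
8^4 ≡ 7
8^5 ≡ 27
8^6 ≡ 13
8^7 ≡ 17
8^8 ≡ 20
8^9 ≡ 15
8^10 ≡ 4
8^11 ≡ 3
8^12 ≡ 24
Found: a = 12.

12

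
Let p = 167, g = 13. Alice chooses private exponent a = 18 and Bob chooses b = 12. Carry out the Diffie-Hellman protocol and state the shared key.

Bob sends B = g^b mod p = 13^12 mod 167.
13^1 ≡ 13 (mod 167)
13^2 = (13^1)^2 ≡ 13^2 = 169 ≡ 2 (mod 167)
13^4 = (13^2)^2 ≡ 2^2 = 4 ≡ 4 (mod 167)
13^8 = (13^4)^2 ≡ 4^2 = 16 ≡ 16 (mod 167)
13^12 = 13^8 · 13^4 ≡ 16 · 4 ≡ 64 (mod 167).
So B = 64. Alice then computes K = B^a mod p = 64^18 mod 167.
64^1 ≡ 64 (mod 167)
64^2 = (64^1)^2 ≡ 64^2 = 4096 ≡ 88 (mod 167)
64^4 = (64^2)^2 ≡ 88^2 = 7744 ≡ 62 (mod 167)
64^8 = (64^4)^2 ≡ 62^2 = 3844 ≡ 3 (mod 167)
64^16 = (64^8)^2 ≡ 3^2 = 9 ≡ 9 (mod 167)
64^18 = 64^16 · 64^2 ≡ 9 · 88 ≡ 124 (mod 167).

124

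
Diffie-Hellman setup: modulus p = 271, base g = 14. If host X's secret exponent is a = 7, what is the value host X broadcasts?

195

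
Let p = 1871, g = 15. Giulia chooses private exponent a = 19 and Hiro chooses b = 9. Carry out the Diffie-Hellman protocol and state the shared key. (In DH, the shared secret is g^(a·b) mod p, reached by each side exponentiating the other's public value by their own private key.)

Hiro sends B = g^b mod p = 15^9 mod 1871.
15^1 ≡ 15 (mod 1871)
15^2 = (15^1)^2 ≡ 15^2 = 225 ≡ 225 (mod 1871)
15^4 = (15^2)^2 ≡ 225^2 = 50625 ≡ 108 (mod 1871)
15^8 = (15^4)^2 ≡ 108^2 = 11664 ≡ 438 (mod 1871)
15^9 = 15^8 · 15^1 ≡ 438 · 15 ≡ 957 (mod 1871).
So B = 957. Giulia then computes K = B^a mod p = 957^19 mod 1871.
957^1 ≡ 957 (mod 1871)
957^2 = (957^1)^2 ≡ 957^2 = 915849 ≡ 930 (mod 1871)
957^4 = (957^2)^2 ≡ 930^2 = 864900 ≡ 498 (mod 1871)
957^8 = (957^4)^2 ≡ 498^2 = 248004 ≡ 1032 (mod 1871)
957^16 = (957^8)^2 ≡ 1032^2 = 1065024 ≡ 425 (mod 1871)
957^19 = 957^16 · 957^2 · 957^1 ≡ 425 · 930 · 957 ≡ 1664 (mod 1871).

1664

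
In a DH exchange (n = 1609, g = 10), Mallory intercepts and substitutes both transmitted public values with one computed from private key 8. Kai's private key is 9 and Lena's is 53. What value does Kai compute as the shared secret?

967

Kai receives Mallory's public value M = 10^8 mod 1609 instead of the honest one.
10^1 ≡ 10 (mod 1609)
10^2 = (10^1)^2 ≡ 10^2 = 100 ≡ 100 (mod 1609)
10^4 = (10^2)^2 ≡ 100^2 = 10000 ≡ 346 (mod 1609)
10^8 = (10^4)^2 ≡ 346^2 = 119716 ≡ 650 (mod 1609)
So M = 650. Kai computes K = M^9 mod 1609.
650^1 ≡ 650 (mod 1609)
650^2 = (650^1)^2 ≡ 650^2 = 422500 ≡ 942 (mod 1609)
650^4 = (650^2)^2 ≡ 942^2 = 887364 ≡ 805 (mod 1609)
650^8 = (650^4)^2 ≡ 805^2 = 648025 ≡ 1207 (mod 1609)
650^9 = 650^8 · 650^1 ≡ 1207 · 650 ≡ 967 (mod 1609).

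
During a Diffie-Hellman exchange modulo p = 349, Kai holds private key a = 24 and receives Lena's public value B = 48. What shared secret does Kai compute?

Shared key K = 48^24 mod 349.
48^1 ≡ 48 (mod 349)
48^2 = (48^1)^2 ≡ 48^2 = 2304 ≡ 210 (mod 349)
48^4 = (48^2)^2 ≡ 210^2 = 44100 ≡ 126 (mod 349)
48^8 = (48^4)^2 ≡ 126^2 = 15876 ≡ 171 (mod 349)
48^16 = (48^8)^2 ≡ 171^2 = 29241 ≡ 274 (mod 349)
48^24 = 48^16 · 48^8 ≡ 274 · 171 ≡ 88 (mod 349).

88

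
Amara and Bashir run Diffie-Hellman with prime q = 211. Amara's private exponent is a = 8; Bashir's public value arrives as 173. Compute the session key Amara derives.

Shared key K = 173^8 mod 211.
173^1 ≡ 173 (mod 211)
173^2 = (173^1)^2 ≡ 173^2 = 29929 ≡ 178 (mod 211)
173^4 = (173^2)^2 ≡ 178^2 = 31684 ≡ 34 (mod 211)
173^8 = (173^4)^2 ≡ 34^2 = 1156 ≡ 101 (mod 211)

101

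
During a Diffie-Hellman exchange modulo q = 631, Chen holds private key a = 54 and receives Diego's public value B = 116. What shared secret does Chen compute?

Shared key K = 116^54 mod 631.
116^1 ≡ 116 (mod 631)
116^2 = (116^1)^2 ≡ 116^2 = 13456 ≡ 205 (mod 631)
116^4 = (116^2)^2 ≡ 205^2 = 42025 ≡ 379 (mod 631)
116^8 = (116^4)^2 ≡ 379^2 = 143641 ≡ 404 (mod 631)
116^16 = (116^8)^2 ≡ 404^2 = 163216 ≡ 418 (mod 631)
116^32 = (116^16)^2 ≡ 418^2 = 174724 ≡ 568 (mod 631)
116^54 = 116^32 · 116^16 · 116^4 · 116^2 ≡ 568 · 418 · 379 · 205 ≡ 525 (mod 631).

525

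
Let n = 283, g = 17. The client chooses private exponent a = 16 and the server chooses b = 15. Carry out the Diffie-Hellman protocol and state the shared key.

The client sends A = g^a mod n = 17^16 mod 283.
17^1 ≡ 17 (mod 283)
17^2 = (17^1)^2 ≡ 17^2 = 289 ≡ 6 (mod 283)
17^4 = (17^2)^2 ≡ 6^2 = 36 ≡ 36 (mod 283)
17^8 = (17^4)^2 ≡ 36^2 = 1296 ≡ 164 (mod 283)
17^16 = (17^8)^2 ≡ 164^2 = 26896 ≡ 11 (mod 283)
So A = 11. The server then computes K = A^b mod n = 11^15 mod 283.
11^1 ≡ 11 (mod 283)
11^2 = (11^1)^2 ≡ 11^2 = 121 ≡ 121 (mod 283)
11^4 = (11^2)^2 ≡ 121^2 = 14641 ≡ 208 (mod 283)
11^8 = (11^4)^2 ≡ 208^2 = 43264 ≡ 248 (mod 283)
11^15 = 11^8 · 11^4 · 11^2 · 11^1 ≡ 248 · 208 · 121 · 11 ≡ 240 (mod 283).

240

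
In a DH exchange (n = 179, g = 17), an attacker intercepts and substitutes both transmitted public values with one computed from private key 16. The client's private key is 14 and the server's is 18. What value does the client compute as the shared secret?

The client receives an attacker's public value M = 17^16 mod 179 instead of the honest one.
17^1 ≡ 17 (mod 179)
17^2 = (17^1)^2 ≡ 17^2 = 289 ≡ 110 (mod 179)
17^4 = (17^2)^2 ≡ 110^2 = 12100 ≡ 107 (mod 179)
17^8 = (17^4)^2 ≡ 107^2 = 11449 ≡ 172 (mod 179)
17^16 = (17^8)^2 ≡ 172^2 = 29584 ≡ 49 (mod 179)
So M = 49. The client computes K = M^14 mod 179.
49^1 ≡ 49 (mod 179)
49^2 = (49^1)^2 ≡ 49^2 = 2401 ≡ 74 (mod 179)
49^4 = (49^2)^2 ≡ 74^2 = 5476 ≡ 106 (mod 179)
49^8 = (49^4)^2 ≡ 106^2 = 11236 ≡ 138 (mod 179)
49^14 = 49^8 · 49^4 · 49^2 ≡ 138 · 106 · 74 ≡ 59 (mod 179).

59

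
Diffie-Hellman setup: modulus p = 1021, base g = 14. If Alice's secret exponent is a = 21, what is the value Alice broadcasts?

Public value = 14^21 (mod 1021).
14^1 ≡ 14 (mod 1021)
14^2 = (14^1)^2 ≡ 14^2 = 196 ≡ 196 (mod 1021)
14^4 = (14^2)^2 ≡ 196^2 = 38416 ≡ 639 (mod 1021)
14^8 = (14^4)^2 ≡ 639^2 = 408321 ≡ 942 (mod 1021)
14^16 = (14^8)^2 ≡ 942^2 = 887364 ≡ 115 (mod 1021)
14^21 = 14^16 · 14^4 · 14^1 ≡ 115 · 639 · 14 ≡ 643 (mod 1021).

643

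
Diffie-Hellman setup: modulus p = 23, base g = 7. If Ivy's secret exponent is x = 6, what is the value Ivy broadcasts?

Public value = 7^6 (mod 23).
7^1 ≡ 7 (mod 23)
7^2 = (7^1)^2 ≡ 7^2 = 49 ≡ 3 (mod 23)
7^4 = (7^2)^2 ≡ 3^2 = 9 ≡ 9 (mod 23)
7^6 = 7^4 · 7^2 ≡ 9 · 3 ≡ 4 (mod 23).

4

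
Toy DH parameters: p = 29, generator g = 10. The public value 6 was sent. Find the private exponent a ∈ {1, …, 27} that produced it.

10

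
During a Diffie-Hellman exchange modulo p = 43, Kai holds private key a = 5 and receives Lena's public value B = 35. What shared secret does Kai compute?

Shared key K = 35^5 mod 43.
35^1 ≡ 35 (mod 43)
35^2 = (35^1)^2 ≡ 35^2 = 1225 ≡ 21 (mod 43)
35^4 = (35^2)^2 ≡ 21^2 = 441 ≡ 11 (mod 43)
35^5 = 35^4 · 35^1 ≡ 11 · 35 ≡ 41 (mod 43).

41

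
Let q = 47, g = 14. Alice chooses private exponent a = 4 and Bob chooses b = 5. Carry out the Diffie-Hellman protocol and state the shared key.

34

Bob sends B = g^b mod q = 14^5 mod 47.
14^1 ≡ 14 (mod 47)
14^2 = (14^1)^2 ≡ 14^2 = 196 ≡ 8 (mod 47)
14^4 = (14^2)^2 ≡ 8^2 = 64 ≡ 17 (mod 47)
14^5 = 14^4 · 14^1 ≡ 17 · 14 ≡ 3 (mod 47).
So B = 3. Alice then computes K = B^a mod q = 3^4 mod 47.
3^1 ≡ 3 (mod 47)
3^2 = (3^1)^2 ≡ 3^2 = 9 ≡ 9 (mod 47)
3^4 = (3^2)^2 ≡ 9^2 = 81 ≡ 34 (mod 47)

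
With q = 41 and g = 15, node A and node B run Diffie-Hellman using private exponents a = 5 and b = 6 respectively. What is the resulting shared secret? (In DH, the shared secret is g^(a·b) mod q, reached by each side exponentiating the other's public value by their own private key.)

9

Node B sends B = g^b mod q = 15^6 mod 41.
15^1 ≡ 15 (mod 41)
15^2 = (15^1)^2 ≡ 15^2 = 225 ≡ 20 (mod 41)
15^4 = (15^2)^2 ≡ 20^2 = 400 ≡ 31 (mod 41)
15^6 = 15^4 · 15^2 ≡ 31 · 20 ≡ 5 (mod 41).
So B = 5. Node A then computes K = B^a mod q = 5^5 mod 41.
5^1 ≡ 5 (mod 41)
5^2 = (5^1)^2 ≡ 5^2 = 25 ≡ 25 (mod 41)
5^4 = (5^2)^2 ≡ 25^2 = 625 ≡ 10 (mod 41)
5^5 = 5^4 · 5^1 ≡ 10 · 5 ≡ 9 (mod 41).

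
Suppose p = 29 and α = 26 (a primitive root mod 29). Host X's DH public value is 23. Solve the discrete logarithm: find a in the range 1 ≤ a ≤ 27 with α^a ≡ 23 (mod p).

4

Try successive powers of 26 modulo 29:
26^1 ≡ 26
26^2 ≡ 9
26^3 ≡ 2
26^4 ≡ 23
Found: a = 4.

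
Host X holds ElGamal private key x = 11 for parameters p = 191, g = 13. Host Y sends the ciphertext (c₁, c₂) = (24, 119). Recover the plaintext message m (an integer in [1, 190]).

33

Shared mask s = c₁^x mod p = 24^11 mod 191.
24^1 ≡ 24 (mod 191)
24^2 = (24^1)^2 ≡ 24^2 = 576 ≡ 3 (mod 191)
24^4 = (24^2)^2 ≡ 3^2 = 9 ≡ 9 (mod 191)
24^8 = (24^4)^2 ≡ 9^2 = 81 ≡ 81 (mod 191)
24^11 = 24^8 · 24^2 · 24^1 ≡ 81 · 3 · 24 ≡ 102 (mod 191).
So s = 102; s⁻¹ ≡ 103 (mod 191).
m = c₂ · s⁻¹ mod 191 = 119 · 103 mod 191 = 33.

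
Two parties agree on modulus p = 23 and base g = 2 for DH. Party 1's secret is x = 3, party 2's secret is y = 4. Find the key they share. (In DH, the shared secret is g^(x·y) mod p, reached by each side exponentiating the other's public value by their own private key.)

Party 2 sends B = g^y mod p = 2^4 mod 23.
2^1 ≡ 2 (mod 23)
2^2 = (2^1)^2 ≡ 2^2 = 4 ≡ 4 (mod 23)
2^4 = (2^2)^2 ≡ 4^2 = 16 ≡ 16 (mod 23)
So B = 16. Party 1 then computes K = B^x mod p = 16^3 mod 23.
16^1 ≡ 16 (mod 23)
16^2 = (16^1)^2 ≡ 16^2 = 256 ≡ 3 (mod 23)
16^3 = 16^2 · 16^1 ≡ 3 · 16 ≡ 2 (mod 23).

2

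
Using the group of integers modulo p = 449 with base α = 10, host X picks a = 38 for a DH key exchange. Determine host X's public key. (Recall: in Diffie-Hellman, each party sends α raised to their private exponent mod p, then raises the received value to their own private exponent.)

Public value = 10^38 (mod 449).
10^1 ≡ 10 (mod 449)
10^2 = (10^1)^2 ≡ 10^2 = 100 ≡ 100 (mod 449)
10^4 = (10^2)^2 ≡ 100^2 = 10000 ≡ 122 (mod 449)
10^8 = (10^4)^2 ≡ 122^2 = 14884 ≡ 67 (mod 449)
10^16 = (10^8)^2 ≡ 67^2 = 4489 ≡ 448 (mod 449)
10^32 = (10^16)^2 ≡ 448^2 = 200704 ≡ 1 (mod 449)
10^38 = 10^32 · 10^4 · 10^2 ≡ 1 · 122 · 100 ≡ 77 (mod 449).

77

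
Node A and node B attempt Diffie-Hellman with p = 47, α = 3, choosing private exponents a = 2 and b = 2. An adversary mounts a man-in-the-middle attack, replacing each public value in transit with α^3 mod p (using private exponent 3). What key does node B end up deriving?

24

Node B receives an adversary's public value M = 3^3 mod 47 instead of the honest one.
3^1 ≡ 3 (mod 47)
3^2 = (3^1)^2 ≡ 3^2 = 9 ≡ 9 (mod 47)
3^3 = 3^2 · 3^1 ≡ 9 · 3 ≡ 27 (mod 47).
So M = 27. Node B computes K = M^2 mod 47.
27^1 ≡ 27 (mod 47)
27^2 = (27^1)^2 ≡ 27^2 = 729 ≡ 24 (mod 47)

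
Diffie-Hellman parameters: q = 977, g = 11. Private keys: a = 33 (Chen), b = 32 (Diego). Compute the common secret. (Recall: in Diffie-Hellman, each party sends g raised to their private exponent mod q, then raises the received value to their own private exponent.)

179

Diego sends B = g^b mod q = 11^32 mod 977.
11^1 ≡ 11 (mod 977)
11^2 = (11^1)^2 ≡ 11^2 = 121 ≡ 121 (mod 977)
11^4 = (11^2)^2 ≡ 121^2 = 14641 ≡ 963 (mod 977)
11^8 = (11^4)^2 ≡ 963^2 = 927369 ≡ 196 (mod 977)
11^16 = (11^8)^2 ≡ 196^2 = 38416 ≡ 313 (mod 977)
11^32 = (11^16)^2 ≡ 313^2 = 97969 ≡ 269 (mod 977)
So B = 269. Chen then computes K = B^a mod q = 269^33 mod 977.
269^1 ≡ 269 (mod 977)
269^2 = (269^1)^2 ≡ 269^2 = 72361 ≡ 63 (mod 977)
269^4 = (269^2)^2 ≡ 63^2 = 3969 ≡ 61 (mod 977)
269^8 = (269^4)^2 ≡ 61^2 = 3721 ≡ 790 (mod 977)
269^16 = (269^8)^2 ≡ 790^2 = 624100 ≡ 774 (mod 977)
269^32 = (269^16)^2 ≡ 774^2 = 599076 ≡ 175 (mod 977)
269^33 = 269^32 · 269^1 ≡ 175 · 269 ≡ 179 (mod 977).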